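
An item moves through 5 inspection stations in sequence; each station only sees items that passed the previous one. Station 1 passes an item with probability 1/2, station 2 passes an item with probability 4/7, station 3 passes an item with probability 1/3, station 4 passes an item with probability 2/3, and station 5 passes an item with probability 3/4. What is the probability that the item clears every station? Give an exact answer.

1/21

Multiplying along the chain,
P = 1/2 × 4/7 × 1/3 × 2/3 × 3/4 = 24/504 = 1/21.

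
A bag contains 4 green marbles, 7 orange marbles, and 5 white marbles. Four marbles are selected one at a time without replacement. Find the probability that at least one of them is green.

265/364

P(no green) = 12/16 × 11/15 × 10/14 × 9/13 = 11880/43680 = 99/364.
P(at least one) = 1 − 99/364 = 265/364.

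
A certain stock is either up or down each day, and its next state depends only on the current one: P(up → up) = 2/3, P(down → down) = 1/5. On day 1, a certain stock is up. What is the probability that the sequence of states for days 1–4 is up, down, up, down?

4/45

Day 1 is given. For each transition, use the conditional probability from the current state:
P(down | up) = 1/3; P(up | down) = 4/5; P(down | up) = 1/3.
P = 1/3 × 4/5 × 1/3 = 4/45.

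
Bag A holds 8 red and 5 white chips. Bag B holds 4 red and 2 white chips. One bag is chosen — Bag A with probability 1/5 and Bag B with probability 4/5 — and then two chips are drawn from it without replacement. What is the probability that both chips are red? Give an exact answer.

382/975

From Bag A: P(both red) = (8/13)(7/12) = 14/39.
From Bag B: P(both red) = (4/6)(3/5) = 2/5.
Total probability = (1/5)(14/39) + (4/5)(2/5) = 382/975.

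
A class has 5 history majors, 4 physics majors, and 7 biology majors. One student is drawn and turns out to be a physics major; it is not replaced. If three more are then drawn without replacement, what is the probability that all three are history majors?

2/91

With the first student removed, 5 history majors remain out of 15.
P = 5/15 × 4/14 × 3/13 = 60/2730 = 2/91.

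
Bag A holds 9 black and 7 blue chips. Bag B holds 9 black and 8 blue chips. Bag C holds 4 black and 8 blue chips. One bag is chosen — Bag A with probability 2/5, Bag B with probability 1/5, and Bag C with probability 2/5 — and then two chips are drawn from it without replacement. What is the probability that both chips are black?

1957/9350

From Bag A: P(both black) = (9/16)(8/15) = 3/10.
From Bag B: P(both black) = (9/17)(8/16) = 9/34.
From Bag C: P(both black) = (4/12)(3/11) = 1/11.
Total probability = (2/5)(3/10) + (1/5)(9/34) + (2/5)(1/11) = 1957/9350.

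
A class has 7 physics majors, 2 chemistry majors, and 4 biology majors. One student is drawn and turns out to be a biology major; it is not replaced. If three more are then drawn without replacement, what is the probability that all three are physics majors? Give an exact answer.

7/44

After the first draw, 7 of the remaining 12 students are physics majors.
P = 7/12 × 6/11 × 5/10 = 210/1320 = 7/44.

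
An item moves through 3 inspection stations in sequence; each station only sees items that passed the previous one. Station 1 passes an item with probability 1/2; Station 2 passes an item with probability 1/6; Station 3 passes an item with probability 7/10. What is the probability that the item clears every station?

7/120

The events are sequential, so multiply the conditional probabilities:
P = 1/2 × 1/6 × 7/10 = 7/120.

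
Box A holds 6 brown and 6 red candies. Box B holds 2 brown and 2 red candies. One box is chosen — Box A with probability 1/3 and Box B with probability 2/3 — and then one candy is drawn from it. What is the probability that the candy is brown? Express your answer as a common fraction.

From Box A: P(brown) = 6/12.
From Box B: P(brown) = 2/4.
Total probability = (1/3)(6/12) + (2/3)(2/4) = 1/2.

1/2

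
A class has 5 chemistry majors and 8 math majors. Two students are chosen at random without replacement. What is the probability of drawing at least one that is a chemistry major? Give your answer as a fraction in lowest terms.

25/39

P(no chemistry majors) = 8/13 × 7/12 = 56/156 = 14/39.
P(at least one) = 1 − 14/39 = 25/39.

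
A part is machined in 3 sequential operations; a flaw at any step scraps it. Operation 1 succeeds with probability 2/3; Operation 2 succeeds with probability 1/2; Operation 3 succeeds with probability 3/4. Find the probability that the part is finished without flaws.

1/4

Each stage is reached only if all earlier stages succeed, so
P = 2/3 × 1/2 × 3/4 = 6/24 = 1/4.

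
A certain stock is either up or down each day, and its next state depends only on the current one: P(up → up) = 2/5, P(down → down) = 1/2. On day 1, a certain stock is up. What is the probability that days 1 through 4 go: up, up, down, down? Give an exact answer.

3/25

Day 1 is given. For each transition, use the conditional probability from the current state:
P(up | up) = 2/5; P(down | up) = 3/5; P(down | down) = 1/2.
P = 2/5 × 3/5 × 1/2 = 6/50 = 3/25.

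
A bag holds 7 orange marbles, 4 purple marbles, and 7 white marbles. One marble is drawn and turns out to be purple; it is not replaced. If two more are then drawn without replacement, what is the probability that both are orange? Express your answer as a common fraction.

After the first draw, 7 of the remaining 17 marbles are orange.
P = 7/17 × 6/16 = 42/272 = 21/136.

21/136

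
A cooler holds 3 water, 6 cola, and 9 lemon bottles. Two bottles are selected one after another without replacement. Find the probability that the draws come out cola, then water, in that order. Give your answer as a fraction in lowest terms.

Chain rule:
P = 6/18 × 3/17 = 18/306 = 1/17.

1/17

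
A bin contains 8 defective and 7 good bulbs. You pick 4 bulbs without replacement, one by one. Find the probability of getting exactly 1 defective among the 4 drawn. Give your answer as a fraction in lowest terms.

One ordering (defective drawn first) has probability 8/15 × 7/14 × 6/13 × 5/12 = 1680/32760 = 2/39.
There are C(4,1) = 4 such orderings, each equally likely, so P = 4 × 2/39 = 8/39.

8/39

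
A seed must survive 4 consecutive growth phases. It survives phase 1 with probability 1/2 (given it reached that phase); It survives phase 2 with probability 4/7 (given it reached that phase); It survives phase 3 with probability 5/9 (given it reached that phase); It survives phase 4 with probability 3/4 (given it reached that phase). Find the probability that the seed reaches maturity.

5/42

The events are sequential, so multiply the conditional probabilities:
P = 1/2 × 4/7 × 5/9 × 3/4 = 60/504 = 5/42.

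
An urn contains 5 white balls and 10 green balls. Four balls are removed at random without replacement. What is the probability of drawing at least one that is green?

272/273

P(no green) = 5/15 × 4/14 × 3/13 × 2/12 = 120/32760 = 1/273.
P(at least one) = 1 − 1/273 = 272/273.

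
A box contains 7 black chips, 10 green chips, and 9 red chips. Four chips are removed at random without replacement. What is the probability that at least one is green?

101/115

P(no green) = 16/26 × 15/25 × 14/24 × 13/23 = 43680/358800 = 14/115.
P(at least one) = 1 − 14/115 = 101/115.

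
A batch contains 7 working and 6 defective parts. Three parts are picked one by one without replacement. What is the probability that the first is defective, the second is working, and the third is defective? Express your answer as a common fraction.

Each draw changes the counts, so multiply the conditional probabilities along the sequence:
P = 6/13 × 7/12 × 5/11 = 210/1716 = 35/286.

35/286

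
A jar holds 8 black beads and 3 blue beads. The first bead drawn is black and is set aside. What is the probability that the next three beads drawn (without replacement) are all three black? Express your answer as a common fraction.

With the first bead removed, 7 black remain out of 10.
P = 7/10 × 6/9 × 5/8 = 210/720 = 7/24.

7/24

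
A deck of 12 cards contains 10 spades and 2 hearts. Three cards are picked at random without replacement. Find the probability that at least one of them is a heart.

P(no hearts) = 10/12 × 9/11 × 8/10 = 720/1320 = 6/11.
P(at least one) = 1 − 6/11 = 5/11.

5/11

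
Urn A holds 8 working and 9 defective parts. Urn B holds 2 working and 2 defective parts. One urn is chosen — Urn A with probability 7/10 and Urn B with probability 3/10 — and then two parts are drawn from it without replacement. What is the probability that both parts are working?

33/170

From Urn A: P(both working) = (8/17)(7/16) = 7/34.
From Urn B: P(both working) = (2/4)(1/3) = 1/6.
Total probability = (7/10)(7/34) + (3/10)(1/6) = 33/170.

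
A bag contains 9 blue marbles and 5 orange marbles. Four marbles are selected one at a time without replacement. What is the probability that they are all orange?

P(every draw is orange) = 5/14 × 4/13 × 3/12 × 2/11 = 120/24024 = 5/1001.

5/1001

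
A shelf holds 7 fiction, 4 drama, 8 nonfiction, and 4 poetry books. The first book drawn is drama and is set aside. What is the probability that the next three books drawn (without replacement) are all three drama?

With the first book removed, 3 drama remain out of 22.
P = 3/22 × 2/21 × 1/20 = 6/9240 = 1/1540.

1/1540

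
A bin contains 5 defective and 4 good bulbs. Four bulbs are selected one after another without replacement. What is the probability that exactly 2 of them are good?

One ordering (good drawn first) has probability 4/9 × 3/8 × 5/7 × 4/6 = 240/3024 = 5/63.
There are C(4,2) = 6 such orderings, each equally likely, so P = 6 × 5/63 = 10/21.

10/21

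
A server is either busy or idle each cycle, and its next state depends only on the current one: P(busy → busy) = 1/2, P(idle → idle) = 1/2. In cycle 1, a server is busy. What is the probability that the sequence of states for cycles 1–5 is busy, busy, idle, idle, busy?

Cycle 1 is given. For each transition, use the conditional probability from the current state:
P(busy | busy) = 1/2; P(idle | busy) = 1/2; P(idle | idle) = 1/2; P(busy | idle) = 1/2.
P = 1/2 × 1/2 × 1/2 × 1/2 = 1/16.

1/16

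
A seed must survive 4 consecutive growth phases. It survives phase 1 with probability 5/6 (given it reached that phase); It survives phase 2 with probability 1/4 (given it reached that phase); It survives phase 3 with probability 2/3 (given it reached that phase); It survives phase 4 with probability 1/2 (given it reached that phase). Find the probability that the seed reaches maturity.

Each stage is reached only if all earlier stages succeed, so
P = 5/6 × 1/4 × 2/3 × 1/2 = 10/144 = 5/72.

5/72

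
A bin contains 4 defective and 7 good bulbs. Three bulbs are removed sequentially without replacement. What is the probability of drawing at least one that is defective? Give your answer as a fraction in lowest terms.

26/33

P(no defective) = 7/11 × 6/10 × 5/9 = 210/990 = 7/33.
P(at least one) = 1 − 7/33 = 26/33.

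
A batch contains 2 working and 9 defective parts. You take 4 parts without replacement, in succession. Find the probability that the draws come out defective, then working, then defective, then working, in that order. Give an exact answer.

Multiply the probability of each draw given the previous ones:
P = 9/11 × 2/10 × 8/9 × 1/8 = 144/7920 = 1/55.

1/55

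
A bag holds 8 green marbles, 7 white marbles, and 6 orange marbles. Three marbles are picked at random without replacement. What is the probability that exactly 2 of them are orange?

45/266

One ordering (orange drawn first) has probability 6/21 × 5/20 × 15/19 = 450/7980 = 15/266.
There are C(3,2) = 3 such orderings, each equally likely, so P = 3 × 15/266 = 45/266.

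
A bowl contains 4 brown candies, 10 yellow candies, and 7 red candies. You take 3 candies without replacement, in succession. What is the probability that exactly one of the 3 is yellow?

One ordering (yellow drawn first) has probability 10/21 × 11/20 × 10/19 = 1100/7980 = 55/399.
There are C(3,1) = 3 such orderings, each equally likely, so P = 3 × 55/399 = 55/133.

55/133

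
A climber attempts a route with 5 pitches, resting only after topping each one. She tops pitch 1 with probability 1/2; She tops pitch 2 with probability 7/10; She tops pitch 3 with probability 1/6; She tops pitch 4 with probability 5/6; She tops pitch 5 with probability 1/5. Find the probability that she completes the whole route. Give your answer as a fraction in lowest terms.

7/720

Multiplying along the chain,
P = 1/2 × 7/10 × 1/6 × 5/6 × 1/5 = 35/3600 = 7/720.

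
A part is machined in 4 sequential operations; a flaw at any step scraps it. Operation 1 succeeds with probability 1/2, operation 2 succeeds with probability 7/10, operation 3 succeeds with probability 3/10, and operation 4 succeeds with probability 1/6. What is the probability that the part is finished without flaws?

Multiplying along the chain,
P = 1/2 × 7/10 × 3/10 × 1/6 = 21/1200 = 7/400.

7/400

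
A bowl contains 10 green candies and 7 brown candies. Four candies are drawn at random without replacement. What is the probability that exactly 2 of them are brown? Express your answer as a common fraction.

27/68

One ordering (brown drawn first) has probability 7/17 × 6/16 × 10/15 × 9/14 = 3780/57120 = 9/136.
There are C(4,2) = 6 such orderings, each equally likely, so P = 6 × 9/136 = 27/68.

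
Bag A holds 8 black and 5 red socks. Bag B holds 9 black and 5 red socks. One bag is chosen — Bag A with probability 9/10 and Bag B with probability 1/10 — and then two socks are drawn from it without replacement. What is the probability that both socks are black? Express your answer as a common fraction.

From Bag A: P(both black) = (8/13)(7/12) = 14/39.
From Bag B: P(both black) = (9/14)(8/13) = 36/91.
Total probability = (9/10)(14/39) + (1/10)(36/91) = 33/91.

33/91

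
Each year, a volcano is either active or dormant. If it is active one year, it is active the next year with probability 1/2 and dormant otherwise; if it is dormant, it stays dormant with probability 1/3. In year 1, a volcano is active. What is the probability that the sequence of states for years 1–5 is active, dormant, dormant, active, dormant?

Year 1 is given. For each transition, use the conditional probability from the current state:
P(dormant | active) = 1/2; P(dormant | dormant) = 1/3; P(active | dormant) = 2/3; P(dormant | active) = 1/2.
P = 1/2 × 1/3 × 2/3 × 1/2 = 2/36 = 1/18.

1/18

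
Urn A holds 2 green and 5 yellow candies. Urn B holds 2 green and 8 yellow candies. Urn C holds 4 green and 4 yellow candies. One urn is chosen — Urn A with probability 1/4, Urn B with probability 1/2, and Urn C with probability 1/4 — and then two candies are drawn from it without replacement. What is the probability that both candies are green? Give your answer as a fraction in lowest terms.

From Urn A: P(both green) = (2/7)(1/6) = 1/21.
From Urn B: P(both green) = (2/10)(1/9) = 1/45.
From Urn C: P(both green) = (4/8)(3/7) = 3/14.
Total probability = (1/4)(1/21) + (1/2)(1/45) + (1/4)(3/14) = 193/2520.

193/2520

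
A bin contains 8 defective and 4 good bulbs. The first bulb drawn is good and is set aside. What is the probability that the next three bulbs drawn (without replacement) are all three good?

With the first bulb removed, 3 good remain out of 11.
P = 3/11 × 2/10 × 1/9 = 6/990 = 1/165.

1/165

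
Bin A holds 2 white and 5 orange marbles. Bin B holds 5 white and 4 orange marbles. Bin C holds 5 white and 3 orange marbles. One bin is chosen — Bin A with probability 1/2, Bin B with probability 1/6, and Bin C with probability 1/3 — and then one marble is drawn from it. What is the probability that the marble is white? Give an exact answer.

From Bin A: P(white) = 2/7.
From Bin B: P(white) = 5/9.
From Bin C: P(white) = 5/8.
Total probability = (1/2)(2/7) + (1/6)(5/9) + (1/3)(5/8) = 671/1512.

671/1512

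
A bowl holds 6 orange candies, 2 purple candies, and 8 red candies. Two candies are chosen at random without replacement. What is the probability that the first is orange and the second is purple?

1/20

Multiply the probability of each draw given the previous ones:
P = 6/16 × 2/15 = 12/240 = 1/20.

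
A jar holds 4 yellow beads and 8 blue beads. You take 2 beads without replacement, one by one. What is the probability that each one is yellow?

P(all yellow) = 4/12 × 3/11 = 12/132 = 1/11.

1/11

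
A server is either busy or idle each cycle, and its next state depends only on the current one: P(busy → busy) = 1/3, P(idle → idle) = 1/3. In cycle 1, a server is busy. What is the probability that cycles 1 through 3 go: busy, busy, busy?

1/9

Cycle 1 is given. For each transition, use the conditional probability from the current state:
P(busy | busy) = 1/3; P(busy | busy) = 1/3.
P = 1/3 × 1/3 = 1/9.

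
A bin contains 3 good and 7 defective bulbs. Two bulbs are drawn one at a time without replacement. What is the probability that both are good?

1/15

P(all good) = 3/10 × 2/9 = 6/90 = 1/15.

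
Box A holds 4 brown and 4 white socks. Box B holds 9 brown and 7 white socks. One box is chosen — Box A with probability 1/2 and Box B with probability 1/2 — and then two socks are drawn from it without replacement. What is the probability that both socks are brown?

9/35

From Box A: P(both brown) = (4/8)(3/7) = 3/14.
From Box B: P(both brown) = (9/16)(8/15) = 3/10.
Total probability = (1/2)(3/14) + (1/2)(3/10) = 9/35.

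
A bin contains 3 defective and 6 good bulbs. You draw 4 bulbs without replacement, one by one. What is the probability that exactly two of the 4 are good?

One ordering (good drawn first) has probability 6/9 × 5/8 × 3/7 × 2/6 = 180/3024 = 5/84.
There are C(4,2) = 6 such orderings, each equally likely, so P = 6 × 5/84 = 5/14.

5/14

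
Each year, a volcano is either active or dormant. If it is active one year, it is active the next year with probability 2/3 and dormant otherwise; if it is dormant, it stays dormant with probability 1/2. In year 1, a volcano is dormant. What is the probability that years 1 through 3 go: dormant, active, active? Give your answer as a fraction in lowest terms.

Year 1 is given. For each transition, use the conditional probability from the current state:
P(active | dormant) = 1/2; P(active | active) = 2/3.
P = 1/2 × 2/3 = 2/6 = 1/3.

1/3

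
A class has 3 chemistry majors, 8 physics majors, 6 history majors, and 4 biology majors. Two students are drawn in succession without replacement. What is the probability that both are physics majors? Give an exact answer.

P(all physics majors) = 8/21 × 7/20 = 56/420 = 2/15.

2/15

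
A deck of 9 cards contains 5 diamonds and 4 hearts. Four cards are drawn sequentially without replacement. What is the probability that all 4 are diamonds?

P = 5/9 × 4/8 × 3/7 × 2/6 = 120/3024 = 5/126.

5/126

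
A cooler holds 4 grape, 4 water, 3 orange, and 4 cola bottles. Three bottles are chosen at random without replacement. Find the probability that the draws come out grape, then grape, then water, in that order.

8/455

Chain rule:
P = 4/15 × 3/14 × 4/13 = 48/2730 = 8/455.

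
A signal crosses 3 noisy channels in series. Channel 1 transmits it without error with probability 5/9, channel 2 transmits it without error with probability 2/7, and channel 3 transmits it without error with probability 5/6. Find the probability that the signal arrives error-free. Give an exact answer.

Each stage is reached only if all earlier stages succeed, so
P = 5/9 × 2/7 × 5/6 = 50/378 = 25/189.

25/189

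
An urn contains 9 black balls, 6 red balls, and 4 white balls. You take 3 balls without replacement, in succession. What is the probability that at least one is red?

P(no red) = 13/19 × 12/18 × 11/17 = 1716/5814 = 286/969.
P(at least one) = 1 − 286/969 = 683/969.

683/969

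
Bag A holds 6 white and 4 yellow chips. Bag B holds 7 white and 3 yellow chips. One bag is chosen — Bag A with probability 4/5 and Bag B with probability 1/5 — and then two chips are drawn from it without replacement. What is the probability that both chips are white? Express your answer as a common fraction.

9/25

From Bag A: P(both white) = (6/10)(5/9) = 1/3.
From Bag B: P(both white) = (7/10)(6/9) = 7/15.
Total probability = (4/5)(1/3) + (1/5)(7/15) = 9/25.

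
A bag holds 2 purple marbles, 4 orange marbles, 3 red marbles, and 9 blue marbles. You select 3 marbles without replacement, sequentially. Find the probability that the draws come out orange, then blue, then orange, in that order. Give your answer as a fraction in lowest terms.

3/136

Chain rule:
P = 4/18 × 9/17 × 3/16 = 108/4896 = 3/136.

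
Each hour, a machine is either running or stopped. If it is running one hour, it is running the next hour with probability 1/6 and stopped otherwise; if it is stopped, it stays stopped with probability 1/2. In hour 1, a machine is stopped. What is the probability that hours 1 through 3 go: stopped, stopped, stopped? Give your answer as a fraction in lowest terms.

1/4

Hour 1 is given. For each transition, use the conditional probability from the current state:
P(stopped | stopped) = 1/2; P(stopped | stopped) = 1/2.
P = 1/2 × 1/2 = 1/4.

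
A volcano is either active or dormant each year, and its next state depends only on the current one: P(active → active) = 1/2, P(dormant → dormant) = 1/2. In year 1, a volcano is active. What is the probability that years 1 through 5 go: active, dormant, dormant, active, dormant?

1/16

Year 1 is given. For each transition, use the conditional probability from the current state:
P(dormant | active) = 1/2; P(dormant | dormant) = 1/2; P(active | dormant) = 1/2; P(dormant | active) = 1/2.
P = 1/2 × 1/2 × 1/2 × 1/2 = 1/16.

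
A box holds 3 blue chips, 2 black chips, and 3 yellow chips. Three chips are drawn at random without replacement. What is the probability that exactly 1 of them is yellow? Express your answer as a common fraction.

One ordering (yellow drawn first) has probability 3/8 × 5/7 × 4/6 = 60/336 = 5/28.
There are C(3,1) = 3 such orderings, each equally likely, so P = 3 × 5/28 = 15/28.

15/28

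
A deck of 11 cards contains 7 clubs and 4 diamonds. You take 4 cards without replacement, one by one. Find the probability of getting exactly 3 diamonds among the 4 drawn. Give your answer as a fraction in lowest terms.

14/165

One ordering (diamonds drawn first) has probability 4/11 × 3/10 × 2/9 × 7/8 = 168/7920 = 7/330.
There are C(4,3) = 4 such orderings, each equally likely, so P = 4 × 7/330 = 14/165.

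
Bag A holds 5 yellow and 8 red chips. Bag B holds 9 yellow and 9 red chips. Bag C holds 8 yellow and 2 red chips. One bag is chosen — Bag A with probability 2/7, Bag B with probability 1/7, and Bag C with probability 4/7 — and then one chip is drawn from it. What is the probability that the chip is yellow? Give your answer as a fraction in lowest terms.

83/130

From Bag A: P(yellow) = 5/13.
From Bag B: P(yellow) = 9/18.
From Bag C: P(yellow) = 8/10.
Total probability = (2/7)(5/13) + (1/7)(9/18) + (4/7)(8/10) = 83/130.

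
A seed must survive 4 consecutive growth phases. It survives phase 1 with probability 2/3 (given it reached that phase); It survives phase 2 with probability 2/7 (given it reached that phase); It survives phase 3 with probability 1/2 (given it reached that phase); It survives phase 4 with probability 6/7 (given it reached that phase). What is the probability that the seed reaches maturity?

4/49

Each stage is reached only if all earlier stages succeed, so
P = 2/3 × 2/7 × 1/2 × 6/7 = 24/294 = 4/49.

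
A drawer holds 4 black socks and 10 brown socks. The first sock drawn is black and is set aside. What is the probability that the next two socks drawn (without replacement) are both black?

1/26

After the first draw, 3 of the remaining 13 socks are black.
P = 3/13 × 2/12 = 6/156 = 1/26.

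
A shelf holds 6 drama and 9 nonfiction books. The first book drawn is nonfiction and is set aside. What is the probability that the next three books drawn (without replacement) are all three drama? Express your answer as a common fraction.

After the first draw, 6 of the remaining 14 books are drama.
P = 6/14 × 5/13 × 4/12 = 120/2184 = 5/91.

5/91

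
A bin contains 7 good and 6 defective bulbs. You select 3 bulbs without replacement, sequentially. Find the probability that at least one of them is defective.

251/286

P(no defective) = 7/13 × 6/12 × 5/11 = 210/1716 = 35/286.
P(at least one) = 1 − 35/286 = 251/286.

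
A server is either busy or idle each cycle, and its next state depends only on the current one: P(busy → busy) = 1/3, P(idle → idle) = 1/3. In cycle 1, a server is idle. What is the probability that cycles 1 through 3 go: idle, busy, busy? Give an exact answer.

2/9

Cycle 1 is given. For each transition, use the conditional probability from the current state:
P(busy | idle) = 2/3; P(busy | busy) = 1/3.
P = 2/3 × 1/3 = 2/9.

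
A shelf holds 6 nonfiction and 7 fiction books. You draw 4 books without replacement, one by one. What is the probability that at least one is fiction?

P(no fiction) = 6/13 × 5/12 × 4/11 × 3/10 = 360/17160 = 3/143.
P(at least one) = 1 − 3/143 = 140/143.

140/143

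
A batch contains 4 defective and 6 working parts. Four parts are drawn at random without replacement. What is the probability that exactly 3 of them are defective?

4/35

One ordering (defective drawn first) has probability 4/10 × 3/9 × 2/8 × 6/7 = 144/5040 = 1/35.
There are C(4,3) = 4 such orderings, each equally likely, so P = 4 × 1/35 = 4/35.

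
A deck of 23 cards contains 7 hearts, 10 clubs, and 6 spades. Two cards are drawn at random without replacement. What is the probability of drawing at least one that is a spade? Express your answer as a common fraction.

P(no spades) = 17/23 × 16/22 = 272/506 = 136/253.
P(at least one) = 1 − 136/253 = 117/253.

117/253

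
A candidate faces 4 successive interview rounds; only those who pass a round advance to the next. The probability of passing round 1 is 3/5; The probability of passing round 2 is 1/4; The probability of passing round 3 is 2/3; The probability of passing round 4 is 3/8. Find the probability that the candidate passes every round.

3/80

The events are sequential, so multiply the conditional probabilities:
P = 3/5 × 1/4 × 2/3 × 3/8 = 18/480 = 3/80.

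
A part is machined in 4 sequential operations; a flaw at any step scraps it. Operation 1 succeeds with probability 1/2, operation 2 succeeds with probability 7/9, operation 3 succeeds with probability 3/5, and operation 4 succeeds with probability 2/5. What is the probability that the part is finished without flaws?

Multiplying along the chain,
P = 1/2 × 7/9 × 3/5 × 2/5 = 42/450 = 7/75.

7/75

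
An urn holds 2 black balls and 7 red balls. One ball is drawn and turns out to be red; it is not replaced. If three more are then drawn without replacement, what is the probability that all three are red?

After the first draw, 6 of the remaining 8 balls are red.
P = 6/8 × 5/7 × 4/6 = 120/336 = 5/14.

5/14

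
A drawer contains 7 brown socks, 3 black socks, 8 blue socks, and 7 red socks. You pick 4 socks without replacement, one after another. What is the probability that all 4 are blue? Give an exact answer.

7/1265

P = 8/25 × 7/24 × 6/23 × 5/22 = 1680/303600 = 7/1265.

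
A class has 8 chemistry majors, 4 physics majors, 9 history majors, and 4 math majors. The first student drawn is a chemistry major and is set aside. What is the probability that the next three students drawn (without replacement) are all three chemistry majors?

35/2024

After the first draw, 7 of the remaining 24 students are chemistry majors.
P = 7/24 × 6/23 × 5/22 = 210/12144 = 35/2024.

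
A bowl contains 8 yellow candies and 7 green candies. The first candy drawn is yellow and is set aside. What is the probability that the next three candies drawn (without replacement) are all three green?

5/52

With the first candy removed, 7 green remain out of 14.
P = 7/14 × 6/13 × 5/12 = 210/2184 = 5/52.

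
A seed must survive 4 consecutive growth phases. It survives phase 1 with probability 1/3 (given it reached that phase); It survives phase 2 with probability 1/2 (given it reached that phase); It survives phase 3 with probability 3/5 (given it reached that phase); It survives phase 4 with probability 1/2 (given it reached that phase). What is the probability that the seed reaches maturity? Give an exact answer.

The events are sequential, so multiply the conditional probabilities:
P = 1/3 × 1/2 × 3/5 × 1/2 = 3/60 = 1/20.

1/20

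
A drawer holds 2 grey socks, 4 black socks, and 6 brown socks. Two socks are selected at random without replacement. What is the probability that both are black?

1/11

P = 4/12 × 3/11 = 12/132 = 1/11.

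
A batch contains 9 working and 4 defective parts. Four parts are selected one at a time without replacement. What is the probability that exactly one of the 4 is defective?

336/715

One ordering (defective drawn first) has probability 4/13 × 9/12 × 8/11 × 7/10 = 2016/17160 = 84/715.
There are C(4,1) = 4 such orderings, each equally likely, so P = 4 × 84/715 = 336/715.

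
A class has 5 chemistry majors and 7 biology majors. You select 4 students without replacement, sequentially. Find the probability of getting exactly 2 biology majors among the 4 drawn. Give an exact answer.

One ordering (biology majors drawn first) has probability 7/12 × 6/11 × 5/10 × 4/9 = 840/11880 = 7/99.
There are C(4,2) = 6 such orderings, each equally likely, so P = 6 × 7/99 = 14/33.

14/33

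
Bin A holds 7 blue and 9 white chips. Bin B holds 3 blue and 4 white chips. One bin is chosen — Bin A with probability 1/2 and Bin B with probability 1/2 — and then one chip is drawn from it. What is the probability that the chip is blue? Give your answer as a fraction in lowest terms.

From Bin A: P(blue) = 7/16.
From Bin B: P(blue) = 3/7.
Total probability = (1/2)(7/16) + (1/2)(3/7) = 97/224.

97/224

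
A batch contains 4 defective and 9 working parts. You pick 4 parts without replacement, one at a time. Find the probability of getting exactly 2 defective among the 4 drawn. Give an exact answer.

216/715

One ordering (defective drawn first) has probability 4/13 × 3/12 × 9/11 × 8/10 = 864/17160 = 36/715.
There are C(4,2) = 6 such orderings, each equally likely, so P = 6 × 36/715 = 216/715.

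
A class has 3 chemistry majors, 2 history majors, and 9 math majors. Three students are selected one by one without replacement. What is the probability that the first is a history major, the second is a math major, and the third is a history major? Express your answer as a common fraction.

Chain rule:
P = 2/14 × 9/13 × 1/12 = 18/2184 = 3/364.

3/364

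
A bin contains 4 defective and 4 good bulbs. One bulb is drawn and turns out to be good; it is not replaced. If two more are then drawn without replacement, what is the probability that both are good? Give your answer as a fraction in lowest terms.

After the first draw, 3 of the remaining 7 bulbs are good.
P = 3/7 × 2/6 = 6/42 = 1/7.

1/7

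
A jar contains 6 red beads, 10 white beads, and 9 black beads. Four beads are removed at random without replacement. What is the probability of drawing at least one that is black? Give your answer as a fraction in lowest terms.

P(no black) = 16/25 × 15/24 × 14/23 × 13/22 = 43680/303600 = 182/1265.
P(at least one) = 1 − 182/1265 = 1083/1265.

1083/1265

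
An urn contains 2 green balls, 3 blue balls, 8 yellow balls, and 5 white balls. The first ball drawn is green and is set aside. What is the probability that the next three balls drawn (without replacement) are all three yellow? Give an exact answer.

7/85

After the first draw, 8 of the remaining 17 balls are yellow.
P = 8/17 × 7/16 × 6/15 = 336/4080 = 7/85.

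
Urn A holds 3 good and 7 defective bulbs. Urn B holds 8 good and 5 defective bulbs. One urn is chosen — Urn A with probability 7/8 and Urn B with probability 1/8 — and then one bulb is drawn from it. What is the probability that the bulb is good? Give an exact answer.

353/1040

From Urn A: P(good) = 3/10.
From Urn B: P(good) = 8/13.
Total probability = (7/8)(3/10) + (1/8)(8/13) = 353/1040.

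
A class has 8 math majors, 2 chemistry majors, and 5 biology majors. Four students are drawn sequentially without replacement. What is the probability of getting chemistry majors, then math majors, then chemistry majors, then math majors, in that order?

2/585

Multiply the probability of each draw given the previous ones:
P = 2/15 × 8/14 × 1/13 × 7/12 = 112/32760 = 2/585.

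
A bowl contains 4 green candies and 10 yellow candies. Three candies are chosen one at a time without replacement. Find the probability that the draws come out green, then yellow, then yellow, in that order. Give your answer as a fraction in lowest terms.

Each draw changes the counts, so multiply the conditional probabilities along the sequence:
P = 4/14 × 10/13 × 9/12 = 360/2184 = 15/91.

15/91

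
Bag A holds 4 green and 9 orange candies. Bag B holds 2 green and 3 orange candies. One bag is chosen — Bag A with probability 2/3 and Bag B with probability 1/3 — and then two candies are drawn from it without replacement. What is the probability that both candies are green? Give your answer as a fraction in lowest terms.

11/130

From Bag A: P(both green) = (4/13)(3/12) = 1/13.
From Bag B: P(both green) = (2/5)(1/4) = 1/10.
Total probability = (2/3)(1/13) + (1/3)(1/10) = 11/130.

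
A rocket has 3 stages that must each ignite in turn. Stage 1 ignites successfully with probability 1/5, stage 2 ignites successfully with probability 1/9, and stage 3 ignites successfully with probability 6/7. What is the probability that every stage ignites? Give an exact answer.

2/105

Each stage is reached only if all earlier stages succeed, so
P = 1/5 × 1/9 × 6/7 = 6/315 = 2/105.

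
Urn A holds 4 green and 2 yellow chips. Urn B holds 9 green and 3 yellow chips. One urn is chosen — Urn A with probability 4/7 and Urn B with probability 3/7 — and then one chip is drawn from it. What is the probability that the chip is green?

From Urn A: P(green) = 4/6.
From Urn B: P(green) = 9/12.
Total probability = (4/7)(4/6) + (3/7)(9/12) = 59/84.

59/84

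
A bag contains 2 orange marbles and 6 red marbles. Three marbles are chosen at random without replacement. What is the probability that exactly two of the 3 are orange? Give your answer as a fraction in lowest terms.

3/28

One ordering (orange drawn first) has probability 2/8 × 1/7 × 6/6 = 12/336 = 1/28.
There are C(3,2) = 3 such orderings, each equally likely, so P = 3 × 1/28 = 3/28.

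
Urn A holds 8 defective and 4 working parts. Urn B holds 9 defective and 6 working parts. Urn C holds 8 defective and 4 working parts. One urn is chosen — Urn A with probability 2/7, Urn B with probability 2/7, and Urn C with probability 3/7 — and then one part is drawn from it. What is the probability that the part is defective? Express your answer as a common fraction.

From Urn A: P(defective) = 8/12.
From Urn B: P(defective) = 9/15.
From Urn C: P(defective) = 8/12.
Total probability = (2/7)(8/12) + (2/7)(9/15) + (3/7)(8/12) = 68/105.

68/105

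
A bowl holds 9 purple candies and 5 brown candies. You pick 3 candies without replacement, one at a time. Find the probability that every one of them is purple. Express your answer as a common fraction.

3/13

P(all purple) = 9/14 × 8/13 × 7/12 = 504/2184 = 3/13.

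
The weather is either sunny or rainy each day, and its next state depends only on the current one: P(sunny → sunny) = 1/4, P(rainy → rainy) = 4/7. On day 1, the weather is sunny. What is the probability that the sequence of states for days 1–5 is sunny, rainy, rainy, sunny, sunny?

Day 1 is given. For each transition, use the conditional probability from the current state:
P(rainy | sunny) = 3/4; P(rainy | rainy) = 4/7; P(sunny | rainy) = 3/7; P(sunny | sunny) = 1/4.
P = 3/4 × 4/7 × 3/7 × 1/4 = 36/784 = 9/196.

9/196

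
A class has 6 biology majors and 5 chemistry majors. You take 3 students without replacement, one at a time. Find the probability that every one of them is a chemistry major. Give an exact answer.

2/33

P(every draw is a chemistry major) = 5/11 × 4/10 × 3/9 = 60/990 = 2/33.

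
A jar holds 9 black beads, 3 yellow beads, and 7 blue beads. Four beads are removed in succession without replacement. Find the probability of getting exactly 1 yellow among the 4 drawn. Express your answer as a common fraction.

140/323

One ordering (yellow drawn first) has probability 3/19 × 16/18 × 15/17 × 14/16 = 10080/93024 = 35/323.
There are C(4,1) = 4 such orderings, each equally likely, so P = 4 × 35/323 = 140/323.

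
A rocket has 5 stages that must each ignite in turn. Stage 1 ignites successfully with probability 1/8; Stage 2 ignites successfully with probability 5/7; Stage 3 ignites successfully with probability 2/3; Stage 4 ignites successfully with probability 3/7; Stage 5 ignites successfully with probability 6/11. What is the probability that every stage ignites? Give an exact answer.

Multiplying along the chain,
P = 1/8 × 5/7 × 2/3 × 3/7 × 6/11 = 180/12936 = 15/1078.

15/1078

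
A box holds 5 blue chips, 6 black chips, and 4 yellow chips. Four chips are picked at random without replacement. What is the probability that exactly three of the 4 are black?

One ordering (black drawn first) has probability 6/15 × 5/14 × 4/13 × 9/12 = 1080/32760 = 3/91.
There are C(4,3) = 4 such orderings, each equally likely, so P = 4 × 3/91 = 12/91.

12/91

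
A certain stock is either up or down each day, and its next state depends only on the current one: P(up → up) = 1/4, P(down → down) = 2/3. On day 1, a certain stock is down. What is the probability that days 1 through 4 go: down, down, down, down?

Day 1 is given. For each transition, use the conditional probability from the current state:
P(down | down) = 2/3; P(down | down) = 2/3; P(down | down) = 2/3.
P = 2/3 × 2/3 × 2/3 = 8/27.

8/27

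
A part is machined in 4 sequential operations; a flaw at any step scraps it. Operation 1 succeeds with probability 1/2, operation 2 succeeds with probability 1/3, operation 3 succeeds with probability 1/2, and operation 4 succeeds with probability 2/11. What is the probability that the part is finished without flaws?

The events are sequential, so multiply the conditional probabilities:
P = 1/2 × 1/3 × 1/2 × 2/11 = 2/132 = 1/66.

1/66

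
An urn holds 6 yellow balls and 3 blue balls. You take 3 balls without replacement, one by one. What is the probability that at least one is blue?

P(no blue) = 6/9 × 5/8 × 4/7 = 120/504 = 5/21.
P(at least one) = 1 − 5/21 = 16/21.

16/21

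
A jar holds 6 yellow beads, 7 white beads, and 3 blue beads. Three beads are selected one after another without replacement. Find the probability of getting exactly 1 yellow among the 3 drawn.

27/56

One ordering (yellow drawn first) has probability 6/16 × 10/15 × 9/14 = 540/3360 = 9/56.
There are C(3,1) = 3 such orderings, each equally likely, so P = 3 × 9/56 = 27/56.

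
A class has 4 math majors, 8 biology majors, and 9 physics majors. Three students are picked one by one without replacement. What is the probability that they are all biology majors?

4/95

P = 8/21 × 7/20 × 6/19 = 336/7980 = 4/95.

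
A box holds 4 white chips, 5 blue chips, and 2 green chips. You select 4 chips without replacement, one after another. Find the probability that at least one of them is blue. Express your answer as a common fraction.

P(no blue) = 6/11 × 5/10 × 4/9 × 3/8 = 360/7920 = 1/22.
P(at least one) = 1 − 1/22 = 21/22.

21/22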